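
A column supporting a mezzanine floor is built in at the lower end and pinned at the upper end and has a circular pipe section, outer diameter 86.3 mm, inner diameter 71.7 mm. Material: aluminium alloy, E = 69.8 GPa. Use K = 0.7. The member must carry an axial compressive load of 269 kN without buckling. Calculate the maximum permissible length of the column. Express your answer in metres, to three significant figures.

d_o = 86.3 mm, d_i = 71.7 mm
I = π(d_o⁴ − d_i⁴)/64 = π(86.3⁴ − 71.70⁴)/64 = 1.425×10^6 mm⁴
I = 1.425×10^-6 m⁴
At the buckling limit P_cr = P = 2.690×10^5 N
From P_cr = π²EI/(K·L)²:  L = (1/K)·√(π²EI/P_cr) = (1/0.7)·√(π²×6.98×10^10×1.425×10^-6/2.690×10^5)
L = 2.73 m

L_max ≈ 2.73 m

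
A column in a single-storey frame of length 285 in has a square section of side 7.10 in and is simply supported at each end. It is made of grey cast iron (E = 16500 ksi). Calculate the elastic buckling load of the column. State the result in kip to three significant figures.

P_cr ≈ 425 kip

I = a⁴/12 = 7.10⁴/12 = 211.8 in⁴
Effective length L_e = K·L = 1 × 285 = 285.0 in
P_cr = π²EI / L_e² = π² × 16500×10³ × 211.8 / 285.0² = 4.246×10^5 lb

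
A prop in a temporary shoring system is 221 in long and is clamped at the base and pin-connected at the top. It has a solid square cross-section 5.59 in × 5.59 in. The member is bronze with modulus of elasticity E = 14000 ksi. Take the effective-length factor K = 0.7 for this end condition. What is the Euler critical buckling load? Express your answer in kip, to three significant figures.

I = a⁴/12 = 5.59⁴/12 = 81.37 in⁴
Effective length L_e = K·L = 0.7 × 221 = 154.7 in
P_cr = π²EI / L_e² = π² × 14000×10³ × 81.37 / 154.7² = 4.698×10^5 lb

P_cr ≈ 470 kip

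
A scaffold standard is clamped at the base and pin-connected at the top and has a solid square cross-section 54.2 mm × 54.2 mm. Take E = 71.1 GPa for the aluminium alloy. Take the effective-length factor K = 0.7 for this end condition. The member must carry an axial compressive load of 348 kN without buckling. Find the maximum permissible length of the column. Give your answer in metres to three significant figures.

I = a⁴/12 = 54.2⁴/12 = 7.191×10^5 mm⁴
I = 7.191×10^-7 m⁴
At the buckling limit P_cr = P = 3.480×10^5 N
From P_cr = π²EI/(K·L)²:  L = (1/K)·√(π²EI/P_cr) = (1/0.7)·√(π²×7.11×10^10×7.191×10^-7/3.480×10^5)
L = 1.72 m

L_max ≈ 1.72 m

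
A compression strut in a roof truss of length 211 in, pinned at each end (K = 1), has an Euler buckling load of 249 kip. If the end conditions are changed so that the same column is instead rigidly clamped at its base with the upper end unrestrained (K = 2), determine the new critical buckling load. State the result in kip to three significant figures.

P_cr ≈ 62.2 kip

P_cr ∝ 1/K², so P_cr,new = P_cr,old × (K_old/K_new)² = 249 × (1/2)²
= 249 × 0.2500 = 62.2 kip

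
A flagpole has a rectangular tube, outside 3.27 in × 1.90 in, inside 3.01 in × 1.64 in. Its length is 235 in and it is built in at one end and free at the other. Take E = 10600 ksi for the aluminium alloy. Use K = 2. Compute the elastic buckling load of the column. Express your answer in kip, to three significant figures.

Weak-axis I_min = (h_o·b_o³ − h_i·b_i³)/12 with b_o = 1.90, b_i = 1.640 in (shorter outer/inner sides).
I_min = (3.27×1.90³ − 3.010×1.640³)/12 = 0.7627 in⁴
Effective length L_e = K·L = 2 × 235 = 470.0 in
P_cr = π²EI / L_e² = π² × 10600×10³ × 0.7627 / 470.0² = 361.2 lb

P_cr ≈ 0.361 kip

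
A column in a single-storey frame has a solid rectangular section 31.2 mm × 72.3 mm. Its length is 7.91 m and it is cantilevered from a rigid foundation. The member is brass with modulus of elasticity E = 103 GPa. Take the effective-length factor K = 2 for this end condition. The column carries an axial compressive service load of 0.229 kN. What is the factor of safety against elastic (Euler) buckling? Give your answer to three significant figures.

Buckling occurs about the weak axis: I_min = h·b³/12 with b = 31.2 mm (the shorter side).
I_min = 72.3×31.2³/12 = 1.830×10^5 mm⁴
I = 1.830×10^5 mm⁴ = 1.830×10^-7 m⁴
Effective length L_e = K·L = 2 × 7.91 = 15.82 m
P_cr = π²EI / L_e² = π² × 103×10⁹ × 1.830×10^-7 / 15.82² = 743.3 N
Factor of safety n = P_cr / P = 0.74327 / 0.229 = 3.25

n ≈ 3.25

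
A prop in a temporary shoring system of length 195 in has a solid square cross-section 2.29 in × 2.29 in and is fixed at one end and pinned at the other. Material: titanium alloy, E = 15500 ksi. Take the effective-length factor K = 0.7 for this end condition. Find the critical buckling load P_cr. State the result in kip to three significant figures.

I = a⁴/12 = 2.29⁴/12 = 2.292 in⁴
Effective length L_e = K·L = 0.7 × 195 = 136.5 in
P_cr = π²EI / L_e² = π² × 15500×10³ × 2.292 / 136.5² = 1.882×10^4 lb

P_cr ≈ 18.8 kip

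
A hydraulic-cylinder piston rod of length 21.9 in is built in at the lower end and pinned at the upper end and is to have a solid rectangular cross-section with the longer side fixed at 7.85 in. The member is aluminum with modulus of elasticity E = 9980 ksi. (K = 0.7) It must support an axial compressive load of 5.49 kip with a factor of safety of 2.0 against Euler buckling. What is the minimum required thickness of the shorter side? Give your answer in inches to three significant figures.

b ≈ 0.342 in

Required P_cr = n·P = 2.0 × 5.49 = 10.98 kip
L_e = K·L = 0.7 × 21.9 = 15.33 in
Required I = P_cr·L_e²/(π²E) = 1.098×10^4 × 15.33² / (π² × 9.98×10^6) = 2.620×10^-2 in⁴
Rectangle, weak axis: I_min = h·b³/12 with h = 7.85 in fixed  ⇒  b = (12I/h)^(1/3) = 0.342 in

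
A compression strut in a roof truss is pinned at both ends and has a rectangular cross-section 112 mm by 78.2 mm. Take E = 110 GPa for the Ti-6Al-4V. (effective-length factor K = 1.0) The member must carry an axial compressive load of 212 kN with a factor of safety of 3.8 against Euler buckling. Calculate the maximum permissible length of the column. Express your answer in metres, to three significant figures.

L_max ≈ 2.45 m

Buckling occurs about the weak axis: I_min = h·b³/12 with b = 78.2 mm (the shorter side).
I_min = 112×78.2³/12 = 4.463×10^6 mm⁴
I = 4.463×10^-6 m⁴
Required critical load P_cr = n·P = 3.8 × 212 = 805.6 kN = 8.056×10^5 N
From P_cr = π²EI/(K·L)²:  L = (1/K)·√(π²EI/P_cr) = (1/1)·√(π²×1.10×10^11×4.463×10^-6/8.056×10^5)
L = 2.45 m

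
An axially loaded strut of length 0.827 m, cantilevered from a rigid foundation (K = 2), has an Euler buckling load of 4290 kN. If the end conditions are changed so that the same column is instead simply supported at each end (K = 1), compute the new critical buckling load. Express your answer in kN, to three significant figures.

P_cr ∝ 1/K², so P_cr,new = P_cr,old × (K_old/K_new)² = 4290 × (2/1)²
= 4290 × 4.000 = 17200 kN

P_cr ≈ 17200 kN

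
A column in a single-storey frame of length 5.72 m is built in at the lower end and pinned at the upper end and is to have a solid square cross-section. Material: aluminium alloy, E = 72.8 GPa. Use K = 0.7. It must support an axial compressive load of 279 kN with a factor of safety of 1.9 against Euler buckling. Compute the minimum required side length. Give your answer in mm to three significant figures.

a ≈ 109 mm

Required P_cr = n·P = 1.9 × 279 = 530.1 kN
L_e = K·L = 0.7 × 5.72 = 4.004 m
Required I = P_cr·L_e²/(π²E) = 5.301×10^5 × 4.004² / (π² × 7.28×10^10) = 1.183×10^-5 m⁴
I_req = 1.183×10^7 mm⁴
Solid square: I = a⁴/12  ⇒  a = (12I)^(1/4) = (12×1.183×10^7)^(1/4) = 109 mm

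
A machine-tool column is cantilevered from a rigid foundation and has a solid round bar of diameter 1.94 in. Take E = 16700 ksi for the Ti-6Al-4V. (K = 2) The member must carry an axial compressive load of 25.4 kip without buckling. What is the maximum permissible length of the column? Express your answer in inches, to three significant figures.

L_max ≈ 33.6 in

I = πd⁴/64 = π×1.94⁴/64 = 0.6953 in⁴
At the buckling limit P_cr = P = 2.540×10^4 lb
From P_cr = π²EI/(K·L)²:  L = (1/K)·√(π²EI/P_cr) = (1/2)·√(π²×1.67×10^7×0.6953/2.540×10^4)
L = 33.6 in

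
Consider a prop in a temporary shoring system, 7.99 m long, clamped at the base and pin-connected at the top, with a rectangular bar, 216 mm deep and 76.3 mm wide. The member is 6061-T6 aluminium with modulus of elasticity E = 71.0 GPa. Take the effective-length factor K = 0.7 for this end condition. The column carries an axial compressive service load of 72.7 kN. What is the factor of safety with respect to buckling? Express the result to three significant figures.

n ≈ 2.46

Buckling occurs about the weak axis: I_min = h·b³/12 with b = 76.3 mm (the shorter side).
I_min = 216×76.3³/12 = 7.996×10^6 mm⁴
I = 7.996×10^6 mm⁴ = 7.996×10^-6 m⁴
Effective length L_e = K·L = 0.7 × 7.99 = 5.593 m
P_cr = π²EI / L_e² = π² × 71.0×10⁹ × 7.996×10^-6 / 5.593² = 1.791×10^5 N
Factor of safety n = P_cr / P = 179.11 / 72.7 = 2.46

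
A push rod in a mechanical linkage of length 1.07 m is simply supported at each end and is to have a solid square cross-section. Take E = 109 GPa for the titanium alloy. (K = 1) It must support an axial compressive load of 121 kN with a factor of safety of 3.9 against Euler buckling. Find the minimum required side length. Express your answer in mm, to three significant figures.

Required P_cr = n·P = 3.9 × 121 = 471.9 kN
L_e = K·L = 1 × 1.07 = 1.070 m
Required I = P_cr·L_e²/(π²E) = 4.719×10^5 × 1.070² / (π² × 1.09×10^11) = 5.022×10^-7 m⁴
I_req = 5.022×10^5 mm⁴
Solid square: I = a⁴/12  ⇒  a = (12I)^(1/4) = (12×5.022×10^5)^(1/4) = 49.5 mm

a ≈ 49.5 mm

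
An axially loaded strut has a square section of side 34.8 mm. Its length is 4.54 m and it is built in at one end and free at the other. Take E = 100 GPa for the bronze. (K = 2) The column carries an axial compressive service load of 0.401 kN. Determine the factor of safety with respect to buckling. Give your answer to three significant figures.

n ≈ 3.65

I = a⁴/12 = 34.8⁴/12 = 1.222×10^5 mm⁴
I = 1.222×10^5 mm⁴ = 1.222×10^-7 m⁴
Effective length L_e = K·L = 2 × 4.54 = 9.080 m
P_cr = π²EI / L_e² = π² × 100×10⁹ × 1.222×10^-7 / 9.080² = 1.463×10^3 N
Factor of safety n = P_cr / P = 1.4631 / 0.401 = 3.65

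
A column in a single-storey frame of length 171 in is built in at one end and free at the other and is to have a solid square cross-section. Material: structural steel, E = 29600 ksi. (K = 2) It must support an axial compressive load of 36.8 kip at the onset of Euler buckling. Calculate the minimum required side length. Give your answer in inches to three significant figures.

L_e = K·L = 2 × 171 = 342.0 in
Required I = P_cr·L_e²/(π²E) = 3.680×10^4 × 342.0² / (π² × 2.96×10^7) = 14.73 in⁴
Solid square: I = a⁴/12  ⇒  a = (12I)^(1/4) = (12×14.73)^(1/4) = 3.65 in

a ≈ 3.65 in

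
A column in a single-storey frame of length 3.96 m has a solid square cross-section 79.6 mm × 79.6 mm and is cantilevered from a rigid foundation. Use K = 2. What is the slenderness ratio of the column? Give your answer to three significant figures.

I = a⁴/12 = 79.6⁴/12 = 3.346×10^6 mm⁴
A = 6.336×10^3 mm²;  r_min = √(I/A) = √(3.346×10^6/6.336×10^3) = 22.98 mm
L_e = K·L = 2 × 3.96 m = 7.920 m = 7920.0 mm
λ = L_e / r_min = 7920.0 / 22.98 = 345

λ ≈ 345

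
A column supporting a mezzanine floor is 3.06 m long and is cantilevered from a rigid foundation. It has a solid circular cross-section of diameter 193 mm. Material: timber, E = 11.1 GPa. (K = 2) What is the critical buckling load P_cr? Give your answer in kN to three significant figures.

I = πd⁴/64 = π×193⁴/64 = 6.811×10^7 mm⁴
I = 6.811×10^7 mm⁴ = 6.811×10^-5 m⁴
Effective length L_e = K·L = 2 × 3.06 = 6.120 m
P_cr = π²EI / L_e² = π² × 11.1×10⁹ × 6.811×10^-5 / 6.120² = 1.992×10^5 N

P_cr ≈ 199 kN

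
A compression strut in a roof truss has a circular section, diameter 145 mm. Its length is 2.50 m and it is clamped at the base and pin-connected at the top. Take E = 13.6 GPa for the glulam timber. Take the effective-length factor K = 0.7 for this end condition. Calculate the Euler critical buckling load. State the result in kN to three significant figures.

P_cr ≈ 951 kN

I = πd⁴/64 = π×145⁴/64 = 2.170×10^7 mm⁴
I = 2.170×10^7 mm⁴ = 2.170×10^-5 m⁴
Effective length L_e = K·L = 0.7 × 2.50 = 1.750 m
P_cr = π²EI / L_e² = π² × 13.6×10⁹ × 2.170×10^-5 / 1.750² = 9.511×10^5 N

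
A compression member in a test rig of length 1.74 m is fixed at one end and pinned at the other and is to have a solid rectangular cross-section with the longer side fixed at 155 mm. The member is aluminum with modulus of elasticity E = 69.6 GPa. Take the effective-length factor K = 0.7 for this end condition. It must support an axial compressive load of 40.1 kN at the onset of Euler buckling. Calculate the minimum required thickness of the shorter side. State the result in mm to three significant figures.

b ≈ 18.9 mm

L_e = K·L = 0.7 × 1.74 = 1.218 m
Required I = P_cr·L_e²/(π²E) = 4.010×10^4 × 1.218² / (π² × 6.96×10^10) = 8.660×10^-8 m⁴
I_req = 8.660×10^4 mm⁴
Rectangle, weak axis: I_min = h·b³/12 with h = 155 mm fixed  ⇒  b = (12I/h)^(1/3) = 18.9 mm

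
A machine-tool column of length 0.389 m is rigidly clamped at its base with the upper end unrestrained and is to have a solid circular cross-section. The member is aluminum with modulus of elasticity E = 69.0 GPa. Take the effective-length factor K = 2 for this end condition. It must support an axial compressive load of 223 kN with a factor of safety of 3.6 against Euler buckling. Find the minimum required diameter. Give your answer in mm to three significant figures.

Required P_cr = n·P = 3.6 × 223 = 802.8 kN
L_e = K·L = 2 × 0.389 = 0.7780 m
Required I = P_cr·L_e²/(π²E) = 8.028×10^5 × 0.7780² / (π² × 6.90×10^10) = 7.135×10^-7 m⁴
I_req = 7.135×10^5 mm⁴
Solid circle: I = πd⁴/64  ⇒  d = (64I/π)^(1/4) = (64×7.135×10^5/π)^(1/4) = 61.7 mm

d ≈ 61.7 mm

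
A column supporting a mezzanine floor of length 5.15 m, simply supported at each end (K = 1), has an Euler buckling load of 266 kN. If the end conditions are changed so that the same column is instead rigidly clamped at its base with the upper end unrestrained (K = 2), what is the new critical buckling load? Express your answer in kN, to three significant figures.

P_cr ≈ 66.5 kN

P_cr ∝ 1/K², so P_cr,new = P_cr,old × (K_old/K_new)² = 266 × (1/2)²
= 266 × 0.2500 = 66.5 kN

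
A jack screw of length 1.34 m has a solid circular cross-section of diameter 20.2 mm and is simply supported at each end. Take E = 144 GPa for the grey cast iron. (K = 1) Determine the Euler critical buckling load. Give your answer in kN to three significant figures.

I = πd⁴/64 = π×20.2⁴/64 = 8.173×10^3 mm⁴
I = 8.173×10^3 mm⁴ = 8.173×10^-9 m⁴
Effective length L_e = K·L = 1 × 1.34 = 1.340 m
P_cr = π²EI / L_e² = π² × 144×10⁹ × 8.173×10^-9 / 1.340² = 6.469×10^3 N

P_cr ≈ 6.47 kN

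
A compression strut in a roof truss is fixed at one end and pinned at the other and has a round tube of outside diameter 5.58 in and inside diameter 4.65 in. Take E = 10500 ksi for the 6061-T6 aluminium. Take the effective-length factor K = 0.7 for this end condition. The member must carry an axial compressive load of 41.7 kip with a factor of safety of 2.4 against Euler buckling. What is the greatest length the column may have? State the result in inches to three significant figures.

L_max ≈ 228 in

d_o = 5.58 in, d_i = 4.65 in
I = π(d_o⁴ − d_i⁴)/64 = π(5.58⁴ − 4.650⁴)/64 = 24.64 in⁴
Required critical load P_cr = n·P = 2.4 × 41.7 = 100.1 kip = 1.001×10^5 lb
From P_cr = π²EI/(K·L)²:  L = (1/K)·√(π²EI/P_cr) = (1/0.7)·√(π²×1.05×10^7×24.64/1.001×10^5)
L = 228 in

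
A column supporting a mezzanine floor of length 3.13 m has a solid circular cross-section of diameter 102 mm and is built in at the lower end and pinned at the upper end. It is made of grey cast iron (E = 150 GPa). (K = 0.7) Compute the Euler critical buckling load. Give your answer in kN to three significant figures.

P_cr ≈ 1640 kN

I = πd⁴/64 = π×102⁴/64 = 5.313×10^6 mm⁴
I = 5.313×10^6 mm⁴ = 5.313×10^-6 m⁴
Effective length L_e = K·L = 0.7 × 3.13 = 2.191 m
P_cr = π²EI / L_e² = π² × 150×10⁹ × 5.313×10^-6 / 2.191² = 1.639×10^6 N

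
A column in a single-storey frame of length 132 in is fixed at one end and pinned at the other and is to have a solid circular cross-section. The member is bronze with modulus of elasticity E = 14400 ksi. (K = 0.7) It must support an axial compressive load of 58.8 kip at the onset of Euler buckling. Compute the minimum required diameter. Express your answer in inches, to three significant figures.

d ≈ 2.91 in

L_e = K·L = 0.7 × 132 = 92.40 in
Required I = P_cr·L_e²/(π²E) = 5.880×10^4 × 92.40² / (π² × 1.44×10^7) = 3.532 in⁴
Solid circle: I = πd⁴/64  ⇒  d = (64I/π)^(1/4) = (64×3.532/π)^(1/4) = 2.91 in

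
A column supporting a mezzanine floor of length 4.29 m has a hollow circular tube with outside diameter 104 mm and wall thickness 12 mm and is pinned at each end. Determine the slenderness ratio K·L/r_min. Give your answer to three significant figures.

Inner diameter d_i = 104 − 2×12 = 80.00 mm
I = π(d_o⁴ − d_i⁴)/64 = π(104⁴ − 80.00⁴)/64 = 3.732×10^6 mm⁴
A = 3.468×10^3 mm²;  r_min = √(I/A) = √(3.732×10^6/3.468×10^3) = 32.80 mm
L_e = K·L = 1 × 4.29 m = 4.290 m = 4290.0 mm
λ = L_e / r_min = 4290.0 / 32.80 = 131

λ ≈ 131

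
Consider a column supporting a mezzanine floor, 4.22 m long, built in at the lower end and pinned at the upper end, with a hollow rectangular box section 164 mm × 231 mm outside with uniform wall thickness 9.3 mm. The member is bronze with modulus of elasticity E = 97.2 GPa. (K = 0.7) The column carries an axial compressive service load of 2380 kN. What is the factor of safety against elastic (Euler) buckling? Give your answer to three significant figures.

n ≈ 1.41

Inner dimensions: h_i = 231 − 2×9.3 = 212.4 mm, b_i = 164 − 2×9.3 = 145.4 mm
Weak-axis I_min = (h_o·b_o³ − h_i·b_i³)/12 with b_o = 164, b_i = 145.4 mm (shorter outer/inner sides).
I_min = (231×164³ − 212.4×145.4³)/12 = 3.050×10^7 mm⁴
I = 3.050×10^7 mm⁴ = 3.050×10^-5 m⁴
Effective length L_e = K·L = 0.7 × 4.22 = 2.954 m
P_cr = π²EI / L_e² = π² × 97.2×10⁹ × 3.050×10^-5 / 2.954² = 3.353×10^6 N
Factor of safety n = P_cr / P = 3353.3 / 2380 = 1.41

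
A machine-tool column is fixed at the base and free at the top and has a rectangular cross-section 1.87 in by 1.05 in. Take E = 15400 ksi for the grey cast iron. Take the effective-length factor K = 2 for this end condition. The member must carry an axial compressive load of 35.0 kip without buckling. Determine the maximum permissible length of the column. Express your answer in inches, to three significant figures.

Buckling occurs about the weak axis: I_min = h·b³/12 with b = 1.05 in (the shorter side).
I_min = 1.87×1.05³/12 = 0.1804 in⁴
At the buckling limit P_cr = P = 3.500×10^4 lb
From P_cr = π²EI/(K·L)²:  L = (1/K)·√(π²EI/P_cr) = (1/2)·√(π²×1.54×10^7×0.1804/3.500×10^4)
L = 14.0 in

L_max ≈ 14.0 in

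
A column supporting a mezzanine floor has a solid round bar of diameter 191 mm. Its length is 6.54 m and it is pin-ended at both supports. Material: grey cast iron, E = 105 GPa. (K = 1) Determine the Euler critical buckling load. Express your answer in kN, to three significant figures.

I = πd⁴/64 = π×191⁴/64 = 6.533×10^7 mm⁴
I = 6.533×10^7 mm⁴ = 6.533×10^-5 m⁴
Effective length L_e = K·L = 1 × 6.54 = 6.540 m
P_cr = π²EI / L_e² = π² × 105×10⁹ × 6.533×10^-5 / 6.540² = 1.583×10^6 N

P_cr ≈ 1580 kN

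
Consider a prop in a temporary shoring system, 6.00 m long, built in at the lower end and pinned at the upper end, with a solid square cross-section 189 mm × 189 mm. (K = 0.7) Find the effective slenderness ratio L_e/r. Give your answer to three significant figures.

λ ≈ 77.0

For a square r = a/√12 = 189/√12 = 54.56 mm
L_e = K·L = 0.7 × 6.00 m = 4.200 m = 4200.0 mm
λ = L_e / r_min = 4200.0 / 54.56 = 77.0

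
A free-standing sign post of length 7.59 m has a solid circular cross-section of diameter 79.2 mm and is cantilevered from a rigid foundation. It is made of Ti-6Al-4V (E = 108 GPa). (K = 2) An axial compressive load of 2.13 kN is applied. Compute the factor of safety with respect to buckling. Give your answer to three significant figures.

n ≈ 4.19

I = πd⁴/64 = π×79.2⁴/64 = 1.931×10^6 mm⁴
I = 1.931×10^6 mm⁴ = 1.931×10^-6 m⁴
Effective length L_e = K·L = 2 × 7.59 = 15.18 m
P_cr = π²EI / L_e² = π² × 108×10⁹ × 1.931×10^-6 / 15.18² = 8.934×10^3 N
Factor of safety n = P_cr / P = 8.9341 / 2.13 = 4.19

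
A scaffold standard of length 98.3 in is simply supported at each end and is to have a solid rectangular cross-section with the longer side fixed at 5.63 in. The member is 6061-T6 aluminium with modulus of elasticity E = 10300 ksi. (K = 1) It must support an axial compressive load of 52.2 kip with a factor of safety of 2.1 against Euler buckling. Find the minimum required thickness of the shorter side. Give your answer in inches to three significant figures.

Required P_cr = n·P = 2.1 × 52.2 = 109.6 kip
L_e = K·L = 1 × 98.3 = 98.30 in
Required I = P_cr·L_e²/(π²E) = 1.096×10^5 × 98.30² / (π² × 1.03×10^7) = 10.42 in⁴
Rectangle, weak axis: I_min = h·b³/12 with h = 5.63 in fixed  ⇒  b = (12I/h)^(1/3) = 2.81 in

b ≈ 2.81 in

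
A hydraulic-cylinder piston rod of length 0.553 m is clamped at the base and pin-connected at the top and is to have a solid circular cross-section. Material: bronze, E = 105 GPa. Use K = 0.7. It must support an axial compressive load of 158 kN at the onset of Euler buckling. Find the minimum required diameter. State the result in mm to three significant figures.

L_e = K·L = 0.7 × 0.553 = 0.3871 m
Required I = P_cr·L_e²/(π²E) = 1.580×10^5 × 0.3871² / (π² × 1.05×10^11) = 2.285×10^-8 m⁴
I_req = 2.285×10^4 mm⁴
Solid circle: I = πd⁴/64  ⇒  d = (64I/π)^(1/4) = (64×2.285×10^4/π)^(1/4) = 26.1 mm

d ≈ 26.1 mm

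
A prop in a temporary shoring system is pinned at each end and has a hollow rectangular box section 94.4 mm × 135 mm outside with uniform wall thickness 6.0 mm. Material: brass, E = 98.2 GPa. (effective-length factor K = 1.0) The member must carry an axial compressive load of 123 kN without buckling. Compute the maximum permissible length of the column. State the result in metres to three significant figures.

Inner dimensions: h_i = 135 − 2×6.0 = 123.0 mm, b_i = 94.4 − 2×6.0 = 82.40 mm
Weak-axis I_min = (h_o·b_o³ − h_i·b_i³)/12 with b_o = 94.4, b_i = 82.40 mm (shorter outer/inner sides).
I_min = (135×94.4³ − 123.0×82.40³)/12 = 3.729×10^6 mm⁴
I = 3.729×10^-6 m⁴
At the buckling limit P_cr = P = 1.230×10^5 N
From P_cr = π²EI/(K·L)²:  L = (1/K)·√(π²EI/P_cr) = (1/1)·√(π²×9.82×10^10×3.729×10^-6/1.230×10^5)
L = 5.42 m

L_max ≈ 5.42 m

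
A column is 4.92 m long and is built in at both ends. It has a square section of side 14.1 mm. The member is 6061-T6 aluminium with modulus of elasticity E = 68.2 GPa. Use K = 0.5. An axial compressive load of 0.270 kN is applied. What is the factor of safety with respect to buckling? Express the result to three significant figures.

I = a⁴/12 = 14.1⁴/12 = 3.294×10^3 mm⁴
I = 3.294×10^3 mm⁴ = 3.294×10^-9 m⁴
Effective length L_e = K·L = 0.5 × 4.92 = 2.460 m
P_cr = π²EI / L_e² = π² × 68.2×10⁹ × 3.294×10^-9 / 2.460² = 366.4 N
Factor of safety n = P_cr / P = 0.36636 / 0.270 = 1.36

n ≈ 1.36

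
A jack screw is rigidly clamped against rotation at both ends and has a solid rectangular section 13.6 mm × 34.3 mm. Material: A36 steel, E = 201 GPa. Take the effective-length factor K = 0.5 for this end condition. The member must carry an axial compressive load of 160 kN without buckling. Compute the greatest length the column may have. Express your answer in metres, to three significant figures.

Buckling occurs about the weak axis: I_min = h·b³/12 with b = 13.6 mm (the shorter side).
I_min = 34.3×13.6³/12 = 7.190×10^3 mm⁴
I = 7.190×10^-9 m⁴
At the buckling limit P_cr = P = 1.600×10^5 N
From P_cr = π²EI/(K·L)²:  L = (1/K)·√(π²EI/P_cr) = (1/0.5)·√(π²×2.01×10^11×7.190×10^-9/1.600×10^5)
L = 0.597 m

L_max ≈ 0.597 m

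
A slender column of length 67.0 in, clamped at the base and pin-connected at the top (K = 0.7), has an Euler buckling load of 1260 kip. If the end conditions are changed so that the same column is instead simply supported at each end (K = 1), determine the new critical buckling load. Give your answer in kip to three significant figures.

P_cr ∝ 1/K², so P_cr,new = P_cr,old × (K_old/K_new)² = 1260 × (0.7/1)²
= 1260 × 0.4900 = 617 kip

P_cr ≈ 617 kip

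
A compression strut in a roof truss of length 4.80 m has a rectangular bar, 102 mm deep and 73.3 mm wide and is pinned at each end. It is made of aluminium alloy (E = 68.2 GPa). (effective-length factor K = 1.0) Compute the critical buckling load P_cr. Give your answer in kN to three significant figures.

P_cr ≈ 97.8 kN

Buckling occurs about the weak axis: I_min = h·b³/12 with b = 73.3 mm (the shorter side).
I_min = 102×73.3³/12 = 3.348×10^6 mm⁴
I = 3.348×10^6 mm⁴ = 3.348×10^-6 m⁴
Effective length L_e = K·L = 1 × 4.80 = 4.800 m
P_cr = π²EI / L_e² = π² × 68.2×10⁹ × 3.348×10^-6 / 4.800² = 9.780×10^4 N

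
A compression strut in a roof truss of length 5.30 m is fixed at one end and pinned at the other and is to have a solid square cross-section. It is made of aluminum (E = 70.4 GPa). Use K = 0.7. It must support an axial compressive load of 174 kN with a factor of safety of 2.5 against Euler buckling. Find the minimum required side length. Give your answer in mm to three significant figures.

a ≈ 101 mm

Required P_cr = n·P = 2.5 × 174 = 435.0 kN
L_e = K·L = 0.7 × 5.30 = 3.710 m
Required I = P_cr·L_e²/(π²E) = 4.350×10^5 × 3.710² / (π² × 7.04×10^10) = 8.617×10^-6 m⁴
I_req = 8.617×10^6 mm⁴
Solid square: I = a⁴/12  ⇒  a = (12I)^(1/4) = (12×8.617×10^6)^(1/4) = 101 mm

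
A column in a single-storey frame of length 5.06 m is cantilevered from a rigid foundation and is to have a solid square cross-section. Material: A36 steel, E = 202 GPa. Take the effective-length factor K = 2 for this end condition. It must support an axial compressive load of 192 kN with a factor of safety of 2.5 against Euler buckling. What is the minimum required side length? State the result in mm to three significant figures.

a ≈ 131 mm

Required P_cr = n·P = 2.5 × 192 = 480.0 kN
L_e = K·L = 2 × 5.06 = 10.12 m
Required I = P_cr·L_e²/(π²E) = 4.800×10^5 × 10.12² / (π² × 2.02×10^11) = 2.466×10^-5 m⁴
I_req = 2.466×10^7 mm⁴
Solid square: I = a⁴/12  ⇒  a = (12I)^(1/4) = (12×2.466×10^7)^(1/4) = 131 mm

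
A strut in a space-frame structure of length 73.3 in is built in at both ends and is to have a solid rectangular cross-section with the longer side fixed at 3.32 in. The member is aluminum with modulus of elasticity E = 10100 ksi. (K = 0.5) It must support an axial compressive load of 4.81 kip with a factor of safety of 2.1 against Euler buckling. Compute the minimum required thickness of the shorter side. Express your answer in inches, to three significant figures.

b ≈ 0.789 in

Required P_cr = n·P = 2.1 × 4.81 = 10.10 kip
L_e = K·L = 0.5 × 73.3 = 36.65 in
Required I = P_cr·L_e²/(π²E) = 1.010×10^4 × 36.65² / (π² × 1.01×10^7) = 0.1361 in⁴
Rectangle, weak axis: I_min = h·b³/12 with h = 3.32 in fixed  ⇒  b = (12I/h)^(1/3) = 0.789 in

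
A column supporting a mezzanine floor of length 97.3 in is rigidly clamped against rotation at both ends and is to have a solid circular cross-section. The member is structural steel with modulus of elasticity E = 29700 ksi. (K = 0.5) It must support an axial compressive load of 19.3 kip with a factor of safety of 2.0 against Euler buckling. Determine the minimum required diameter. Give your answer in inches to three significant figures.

d ≈ 1.59 in

Required P_cr = n·P = 2.0 × 19.3 = 38.60 kip
L_e = K·L = 0.5 × 97.3 = 48.65 in
Required I = P_cr·L_e²/(π²E) = 3.860×10^4 × 48.65² / (π² × 2.97×10^7) = 0.3117 in⁴
Solid circle: I = πd⁴/64  ⇒  d = (64I/π)^(1/4) = (64×0.3117/π)^(1/4) = 1.59 in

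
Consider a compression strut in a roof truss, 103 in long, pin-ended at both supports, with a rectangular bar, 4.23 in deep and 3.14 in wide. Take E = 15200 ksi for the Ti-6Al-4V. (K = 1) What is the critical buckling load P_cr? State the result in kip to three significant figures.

P_cr ≈ 154 kip

Buckling occurs about the weak axis: I_min = h·b³/12 with b = 3.14 in (the shorter side).
I_min = 4.23×3.14³/12 = 10.91 in⁴
Effective length L_e = K·L = 1 × 103 = 103.0 in
P_cr = π²EI / L_e² = π² × 15200×10³ × 10.91 / 103.0² = 1.543×10^5 lb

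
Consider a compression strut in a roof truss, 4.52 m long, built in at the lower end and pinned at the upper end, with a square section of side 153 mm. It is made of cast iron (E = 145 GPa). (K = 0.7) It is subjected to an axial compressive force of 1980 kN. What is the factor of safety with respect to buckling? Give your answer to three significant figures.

I = a⁴/12 = 153⁴/12 = 4.567×10^7 mm⁴
I = 4.567×10^7 mm⁴ = 4.567×10^-5 m⁴
Effective length L_e = K·L = 0.7 × 4.52 = 3.164 m
P_cr = π²EI / L_e² = π² × 145×10⁹ × 4.567×10^-5 / 3.164² = 6.528×10^6 N
Factor of safety n = P_cr / P = 6528.0 / 1980 = 3.30

n ≈ 3.30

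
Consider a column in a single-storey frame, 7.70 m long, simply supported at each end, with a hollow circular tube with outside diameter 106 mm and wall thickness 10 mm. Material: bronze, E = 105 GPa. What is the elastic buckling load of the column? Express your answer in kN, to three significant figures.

P_cr ≈ 61.4 kN

Inner diameter d_i = 106 − 2×10 = 86.00 mm
I = π(d_o⁴ − d_i⁴)/64 = π(106⁴ − 86.00⁴)/64 = 3.512×10^6 mm⁴
I = 3.512×10^6 mm⁴ = 3.512×10^-6 m⁴
Effective length L_e = K·L = 1 × 7.70 = 7.700 m
P_cr = π²EI / L_e² = π² × 105×10⁹ × 3.512×10^-6 / 7.700² = 6.139×10^4 N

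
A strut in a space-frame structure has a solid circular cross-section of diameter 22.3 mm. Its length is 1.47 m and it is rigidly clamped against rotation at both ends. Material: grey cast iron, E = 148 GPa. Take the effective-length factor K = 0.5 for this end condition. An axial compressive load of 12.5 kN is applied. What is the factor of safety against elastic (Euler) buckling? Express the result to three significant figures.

I = πd⁴/64 = π×22.3⁴/64 = 1.214×10^4 mm⁴
I = 1.214×10^4 mm⁴ = 1.214×10^-8 m⁴
Effective length L_e = K·L = 0.5 × 1.47 = 0.7350 m
P_cr = π²EI / L_e² = π² × 148×10⁹ × 1.214×10^-8 / 0.7350² = 3.282×10^4 N
Factor of safety n = P_cr / P = 32.823 / 12.5 = 2.63

n ≈ 2.63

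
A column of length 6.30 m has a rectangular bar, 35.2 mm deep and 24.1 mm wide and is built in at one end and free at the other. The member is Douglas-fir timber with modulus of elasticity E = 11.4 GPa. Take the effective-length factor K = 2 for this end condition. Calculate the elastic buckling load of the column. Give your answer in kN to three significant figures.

Buckling occurs about the weak axis: I_min = h·b³/12 with b = 24.1 mm (the shorter side).
I_min = 35.2×24.1³/12 = 4.106×10^4 mm⁴
I = 4.106×10^4 mm⁴ = 4.106×10^-8 m⁴
Effective length L_e = K·L = 2 × 6.30 = 12.60 m
P_cr = π²EI / L_e² = π² × 11.4×10⁹ × 4.106×10^-8 / 12.60² = 29.10 N

P_cr ≈ 0.0291 kN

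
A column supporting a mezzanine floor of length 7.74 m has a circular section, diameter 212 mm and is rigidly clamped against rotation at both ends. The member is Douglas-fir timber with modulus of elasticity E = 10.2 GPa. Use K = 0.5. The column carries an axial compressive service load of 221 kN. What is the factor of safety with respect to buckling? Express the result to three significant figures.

n ≈ 3.02

I = πd⁴/64 = π×212⁴/64 = 9.915×10^7 mm⁴
I = 9.915×10^7 mm⁴ = 9.915×10^-5 m⁴
Effective length L_e = K·L = 0.5 × 7.74 = 3.870 m
P_cr = π²EI / L_e² = π² × 10.2×10⁹ × 9.915×10^-5 / 3.870² = 6.665×10^5 N
Factor of safety n = P_cr / P = 666.49 / 221 = 3.02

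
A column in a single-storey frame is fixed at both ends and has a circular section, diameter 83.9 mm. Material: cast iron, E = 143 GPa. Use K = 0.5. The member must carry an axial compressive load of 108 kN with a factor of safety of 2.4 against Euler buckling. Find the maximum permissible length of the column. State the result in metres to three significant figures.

L_max ≈ 7.28 m

I = πd⁴/64 = π×83.9⁴/64 = 2.432×10^6 mm⁴
I = 2.432×10^-6 m⁴
Required critical load P_cr = n·P = 2.4 × 108 = 259.2 kN = 2.592×10^5 N
From P_cr = π²EI/(K·L)²:  L = (1/K)·√(π²EI/P_cr) = (1/0.5)·√(π²×1.43×10^11×2.432×10^-6/2.592×10^5)
L = 7.28 m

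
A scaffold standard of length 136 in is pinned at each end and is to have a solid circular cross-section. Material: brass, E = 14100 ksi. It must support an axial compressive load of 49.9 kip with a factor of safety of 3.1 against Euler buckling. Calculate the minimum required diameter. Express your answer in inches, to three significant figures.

Required P_cr = n·P = 3.1 × 49.9 = 154.7 kip
L_e = K·L = 1 × 136 = 136.0 in
Required I = P_cr·L_e²/(π²E) = 1.547×10^5 × 136.0² / (π² × 1.41×10^7) = 20.56 in⁴
Solid circle: I = πd⁴/64  ⇒  d = (64I/π)^(1/4) = (64×20.56/π)^(1/4) = 4.52 in

d ≈ 4.52 in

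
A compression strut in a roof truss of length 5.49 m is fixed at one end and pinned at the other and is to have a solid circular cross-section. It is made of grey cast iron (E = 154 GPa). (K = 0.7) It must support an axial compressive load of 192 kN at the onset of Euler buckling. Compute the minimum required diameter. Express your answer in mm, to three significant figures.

d ≈ 78.5 mm

L_e = K·L = 0.7 × 5.49 = 3.843 m
Required I = P_cr·L_e²/(π²E) = 1.920×10^5 × 3.843² / (π² × 1.54×10^11) = 1.866×10^-6 m⁴
I_req = 1.866×10^6 mm⁴
Solid circle: I = πd⁴/64  ⇒  d = (64I/π)^(1/4) = (64×1.866×10^6/π)^(1/4) = 78.5 mm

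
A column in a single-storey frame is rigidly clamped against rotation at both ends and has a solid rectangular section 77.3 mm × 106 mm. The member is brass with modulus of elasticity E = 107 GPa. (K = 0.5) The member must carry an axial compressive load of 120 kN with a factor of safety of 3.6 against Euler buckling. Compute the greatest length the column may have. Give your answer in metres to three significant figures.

Buckling occurs about the weak axis: I_min = h·b³/12 with b = 77.3 mm (the shorter side).
I_min = 106×77.3³/12 = 4.080×10^6 mm⁴
I = 4.080×10^-6 m⁴
Required critical load P_cr = n·P = 3.6 × 120 = 432.0 kN = 4.320×10^5 N
From P_cr = π²EI/(K·L)²:  L = (1/K)·√(π²EI/P_cr) = (1/0.5)·√(π²×1.07×10^11×4.080×10^-6/4.320×10^5)
L = 6.32 m

L_max ≈ 6.32 m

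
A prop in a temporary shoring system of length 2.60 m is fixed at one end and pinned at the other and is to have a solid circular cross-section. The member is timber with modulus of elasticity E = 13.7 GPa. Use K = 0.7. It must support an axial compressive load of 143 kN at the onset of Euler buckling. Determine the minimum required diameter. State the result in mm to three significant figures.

L_e = K·L = 0.7 × 2.60 = 1.820 m
Required I = P_cr·L_e²/(π²E) = 1.430×10^5 × 1.820² / (π² × 1.37×10^10) = 3.503×10^-6 m⁴
I_req = 3.503×10^6 mm⁴
Solid circle: I = πd⁴/64  ⇒  d = (64I/π)^(1/4) = (64×3.503×10^6/π)^(1/4) = 91.9 mm

d ≈ 91.9 mm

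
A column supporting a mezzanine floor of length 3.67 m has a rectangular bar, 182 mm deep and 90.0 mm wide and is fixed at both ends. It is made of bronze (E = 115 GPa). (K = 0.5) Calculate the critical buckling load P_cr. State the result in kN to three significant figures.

P_cr ≈ 3730 kN

Buckling occurs about the weak axis: I_min = h·b³/12 with b = 90.0 mm (the shorter side).
I_min = 182×90.0³/12 = 1.106×10^7 mm⁴
I = 1.106×10^7 mm⁴ = 1.106×10^-5 m⁴
Effective length L_e = K·L = 0.5 × 3.67 = 1.835 m
P_cr = π²EI / L_e² = π² × 115×10⁹ × 1.106×10^-5 / 1.835² = 3.727×10^6 N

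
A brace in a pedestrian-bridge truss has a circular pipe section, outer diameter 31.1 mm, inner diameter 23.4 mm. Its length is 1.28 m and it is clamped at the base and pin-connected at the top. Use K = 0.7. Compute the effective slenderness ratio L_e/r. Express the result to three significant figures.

d_o = 31.1 mm, d_i = 23.4 mm
I = π(d_o⁴ − d_i⁴)/64 = π(31.1⁴ − 23.40⁴)/64 = 3.120×10^4 mm⁴
A = 329.6 mm²;  r_min = √(I/A) = √(3.120×10^4/329.6) = 9.730 mm
L_e = K·L = 0.7 × 1.28 m = 0.8960 m = 896.00 mm
λ = L_e / r_min = 896.00 / 9.730 = 92.1

λ ≈ 92.1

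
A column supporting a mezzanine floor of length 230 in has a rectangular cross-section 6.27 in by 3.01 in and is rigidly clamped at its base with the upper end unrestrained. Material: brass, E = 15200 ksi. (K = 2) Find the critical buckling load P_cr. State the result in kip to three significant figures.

P_cr ≈ 10.1 kip

Buckling occurs about the weak axis: I_min = h·b³/12 with b = 3.01 in (the shorter side).
I_min = 6.27×3.01³/12 = 14.25 in⁴
Effective length L_e = K·L = 2 × 230 = 460.0 in
P_cr = π²EI / L_e² = π² × 15200×10³ × 14.25 / 460.0² = 1.010×10^4 lb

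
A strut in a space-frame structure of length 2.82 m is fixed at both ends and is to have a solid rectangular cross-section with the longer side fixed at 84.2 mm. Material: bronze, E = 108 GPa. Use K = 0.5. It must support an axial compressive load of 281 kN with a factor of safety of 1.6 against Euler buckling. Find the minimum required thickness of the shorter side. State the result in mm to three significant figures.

b ≈ 49.3 mm

Required P_cr = n·P = 1.6 × 281 = 449.6 kN
L_e = K·L = 0.5 × 2.82 = 1.410 m
Required I = P_cr·L_e²/(π²E) = 4.496×10^5 × 1.410² / (π² × 1.08×10^11) = 8.386×10^-7 m⁴
I_req = 8.386×10^5 mm⁴
Rectangle, weak axis: I_min = h·b³/12 with h = 84.2 mm fixed  ⇒  b = (12I/h)^(1/3) = 49.3 mm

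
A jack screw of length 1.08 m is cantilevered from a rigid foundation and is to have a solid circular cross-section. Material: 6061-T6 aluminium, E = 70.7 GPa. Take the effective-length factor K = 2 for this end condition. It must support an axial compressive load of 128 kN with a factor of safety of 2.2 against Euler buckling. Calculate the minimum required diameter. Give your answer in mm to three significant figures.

d ≈ 78.7 mm

Required P_cr = n·P = 2.2 × 128 = 281.6 kN
L_e = K·L = 2 × 1.08 = 2.160 m
Required I = P_cr·L_e²/(π²E) = 2.816×10^5 × 2.160² / (π² × 7.07×10^10) = 1.883×10^-6 m⁴
I_req = 1.883×10^6 mm⁴
Solid circle: I = πd⁴/64  ⇒  d = (64I/π)^(1/4) = (64×1.883×10^6/π)^(1/4) = 78.7 mm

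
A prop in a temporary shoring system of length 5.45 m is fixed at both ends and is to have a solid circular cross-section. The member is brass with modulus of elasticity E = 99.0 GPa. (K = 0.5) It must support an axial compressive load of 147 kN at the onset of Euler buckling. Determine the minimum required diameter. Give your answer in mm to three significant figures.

d ≈ 69.1 mm

L_e = K·L = 0.5 × 5.45 = 2.725 m
Required I = P_cr·L_e²/(π²E) = 1.470×10^5 × 2.725² / (π² × 9.90×10^10) = 1.117×10^-6 m⁴
I_req = 1.117×10^6 mm⁴
Solid circle: I = πd⁴/64  ⇒  d = (64I/π)^(1/4) = (64×1.117×10^6/π)^(1/4) = 69.1 mm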